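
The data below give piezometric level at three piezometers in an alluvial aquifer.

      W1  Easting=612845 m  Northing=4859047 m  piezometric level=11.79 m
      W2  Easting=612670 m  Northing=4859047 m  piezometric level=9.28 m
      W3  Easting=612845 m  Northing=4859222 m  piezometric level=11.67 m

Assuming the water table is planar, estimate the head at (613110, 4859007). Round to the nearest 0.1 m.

15.6 m

∂h/∂x = (9.28 − 11.79) / (612670 − 612845) = +0.01434
∂h/∂y = (11.67 − 11.79) / (4859222 − 4859047) = -0.0006857
h(613110, 4859007) = 11.79 + (+0.01434)·(265) + (-0.0006857)·(-40) = 11.79 +3.801 +0.027 = 15.618 m.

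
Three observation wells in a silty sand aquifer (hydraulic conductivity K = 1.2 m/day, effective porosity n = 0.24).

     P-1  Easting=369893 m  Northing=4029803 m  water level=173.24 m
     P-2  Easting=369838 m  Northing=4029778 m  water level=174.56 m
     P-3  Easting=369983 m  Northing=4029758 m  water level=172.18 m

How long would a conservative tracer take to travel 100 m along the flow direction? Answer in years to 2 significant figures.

Three-point gradient (reference P-1): Δ to P-2 = (-55, -25, +1.32), Δ to P-3 = (90, -45, -1.06).
∂h/∂x = -0.01818, ∂h/∂y = -0.01280 (det = 4725).
|∇h| = √(-0.01818² + -0.01280²) = 0.02223
Seepage velocity v = K·i/n = 1.2 × 0.02223 / 0.24 = 0.1111 m/day.
t = 100 / 0.1111 = 900.1 days = 2.46 years.

2.5 years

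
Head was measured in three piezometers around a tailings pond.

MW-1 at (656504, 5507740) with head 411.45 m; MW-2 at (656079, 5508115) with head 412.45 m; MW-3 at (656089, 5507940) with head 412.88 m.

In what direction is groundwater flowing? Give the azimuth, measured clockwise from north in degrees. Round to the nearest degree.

060°

With h = a·x + b·y + c and MW-1 as origin, the differences give:
  (-425)·a + 375·b = +1.00
  (-415)·a + 200·b = +1.43
Eliminate b (×200 and ×375, subtract): 70625·a = -336.250 → a = ∂h/∂x = -0.004761
Back-substitute: b = ∂h/∂y = -0.002729.
Flow direction (−∇h) has components (+0.004761 E, +0.002729 N).
Azimuth = atan2(E, N) = atan2(+0.004761, +0.002729) = 60.2° ≈ 060°.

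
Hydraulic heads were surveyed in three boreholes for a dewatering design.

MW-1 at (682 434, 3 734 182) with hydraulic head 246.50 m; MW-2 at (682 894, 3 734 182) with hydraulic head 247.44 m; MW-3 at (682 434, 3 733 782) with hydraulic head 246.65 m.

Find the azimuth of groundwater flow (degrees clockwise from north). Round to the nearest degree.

∂h/∂x = (247.44 − 246.50) / (682894 − 682434) = +0.002043
∂h/∂y = (246.65 − 246.50) / (3733782 − 3734182) = -0.0003750
Flow direction (−∇h) has components (-0.002043 E, +0.0003750 N).
Azimuth = atan2(E, N) = atan2(-0.002043, +0.0003750) = 280.4° ≈ 280°.

280°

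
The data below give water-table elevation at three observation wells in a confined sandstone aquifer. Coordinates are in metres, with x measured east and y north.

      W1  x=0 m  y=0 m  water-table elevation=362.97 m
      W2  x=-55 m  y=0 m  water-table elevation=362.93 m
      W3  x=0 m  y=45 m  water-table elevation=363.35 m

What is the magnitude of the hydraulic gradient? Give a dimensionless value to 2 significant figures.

∂h/∂x = (362.93 − 362.97) / (-55 − 0) = +0.0007273
∂h/∂y = (363.35 − 362.97) / (45 − 0) = +0.008444
|∇h| = √(0.0007273² + 0.008444²) = 0.008475

0.0085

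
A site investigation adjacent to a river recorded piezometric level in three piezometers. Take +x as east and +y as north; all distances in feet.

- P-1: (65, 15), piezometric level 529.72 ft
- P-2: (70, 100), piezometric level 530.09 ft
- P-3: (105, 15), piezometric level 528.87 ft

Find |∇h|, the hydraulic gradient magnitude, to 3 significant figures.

Differences from P-1: to P-2 (Δx, Δy, Δh) = (5, 85, +0.37); to P-3 = (40, 0, -0.85).
Determinant of the coordinate differences = 5·0 − 40·85 = -3400.
∂h/∂x = [(+0.37)·0 − (-0.85)·85] / -3400 = -0.02125
∂h/∂y = [5·(-0.85) − 40·(+0.37)] / -3400 = +0.005603
|∇h| = √(-0.02125² + 0.005603²) = 0.02198

0.0220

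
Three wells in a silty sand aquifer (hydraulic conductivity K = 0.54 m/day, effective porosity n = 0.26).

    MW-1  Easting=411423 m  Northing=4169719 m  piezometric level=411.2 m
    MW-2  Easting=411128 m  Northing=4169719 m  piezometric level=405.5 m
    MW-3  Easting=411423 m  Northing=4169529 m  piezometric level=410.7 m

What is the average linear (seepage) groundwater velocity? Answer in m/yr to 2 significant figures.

∂h/∂x = (405.5 − 411.2) / (411128 − 411423) = +0.01932
∂h/∂y = (410.7 − 411.2) / (4169529 − 4169719) = +0.002632
|∇h| = √(0.01932² + 0.002632²) = 0.0195
Seepage velocity v = K·i/n = 0.54 × 0.0195 / 0.26 = 0.0405 m/day = 14.79 m/yr.

15 m/yr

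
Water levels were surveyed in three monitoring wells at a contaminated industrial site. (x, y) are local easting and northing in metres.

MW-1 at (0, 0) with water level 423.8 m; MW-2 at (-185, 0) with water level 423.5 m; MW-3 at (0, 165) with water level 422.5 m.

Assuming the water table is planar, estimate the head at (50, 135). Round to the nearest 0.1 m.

422.8 m

∂h/∂x = (423.5 − 423.8) / (-185 − 0) = +0.001622
∂h/∂y = (422.5 − 423.8) / (165 − 0) = -0.007879
h(50, 135) = 423.8 + (+0.001622)·(50) + (-0.007879)·(135) = 423.8 +0.081 -1.064 = 422.817 m.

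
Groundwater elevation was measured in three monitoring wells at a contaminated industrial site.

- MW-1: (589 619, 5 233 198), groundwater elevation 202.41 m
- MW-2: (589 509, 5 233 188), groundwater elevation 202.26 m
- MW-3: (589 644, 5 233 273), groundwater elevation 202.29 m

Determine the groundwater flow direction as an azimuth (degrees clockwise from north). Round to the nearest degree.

Taking MW-1 as reference: MW-2−MW-1 = (-110, -10, -0.15); MW-3−MW-1 = (25, 75, -0.12).
Determinant of the coordinate differences = (-110)·75 − 25·(-10) = -8000.
∂h/∂x = [(-0.15)·75 − (-0.12)·(-10)] / -8000 = +0.001556
∂h/∂y = [(-110)·(-0.12) − 25·(-0.15)] / -8000 = -0.002119
Flow direction (−∇h) has components (-0.001556 E, +0.002119 N).
Azimuth = atan2(E, N) = atan2(-0.001556, +0.002119) = 323.7° ≈ 324°.

324°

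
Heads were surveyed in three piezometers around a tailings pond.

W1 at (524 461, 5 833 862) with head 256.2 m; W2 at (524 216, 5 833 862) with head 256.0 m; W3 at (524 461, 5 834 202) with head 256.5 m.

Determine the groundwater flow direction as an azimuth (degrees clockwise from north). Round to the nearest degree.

223°

∂h/∂x = (256.0 − 256.2) / (524216 − 524461) = +0.0008163
∂h/∂y = (256.5 − 256.2) / (5834202 − 5833862) = +0.0008824
Flow direction (−∇h) has components (-0.0008163 E, -0.0008824 N).
Azimuth = atan2(E, N) = atan2(-0.0008163, -0.0008824) = 222.8° ≈ 223°.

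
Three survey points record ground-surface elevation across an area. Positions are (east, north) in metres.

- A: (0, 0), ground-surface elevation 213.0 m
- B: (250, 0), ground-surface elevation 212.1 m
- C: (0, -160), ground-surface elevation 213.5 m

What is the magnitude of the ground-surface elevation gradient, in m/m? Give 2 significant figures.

0.0048 m/m

∂z/∂x = (212.1 − 213.0) / (250 − 0) = -0.003600
∂z/∂y = (213.5 − 213.0) / (-160 − 0) = -0.003125
|∇f| = √(-0.003600² + -0.003125²) = 0.004767 m/m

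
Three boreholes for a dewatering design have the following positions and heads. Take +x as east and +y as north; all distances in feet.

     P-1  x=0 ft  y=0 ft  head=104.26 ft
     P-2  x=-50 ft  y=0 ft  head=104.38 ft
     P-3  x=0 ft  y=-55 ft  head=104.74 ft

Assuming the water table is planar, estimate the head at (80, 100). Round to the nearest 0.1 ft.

∂h/∂x = (104.38 − 104.26) / (-50 − 0) = -0.002400
∂h/∂y = (104.74 − 104.26) / (-55 − 0) = -0.008727
h(80, 100) = 104.26 + (-0.002400)·(80) + (-0.008727)·(100) = 104.26 -0.192 -0.873 = 103.195 ft.

103.2 ft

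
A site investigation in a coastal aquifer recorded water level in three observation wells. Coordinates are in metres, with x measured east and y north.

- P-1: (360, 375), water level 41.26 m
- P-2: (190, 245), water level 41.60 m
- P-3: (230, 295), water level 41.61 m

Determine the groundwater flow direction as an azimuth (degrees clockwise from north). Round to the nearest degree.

130°

Three-point gradient (reference P-1): Δ to P-2 = (-170, -130, +0.34), Δ to P-3 = (-130, -80, +0.35).
∂h/∂x = -0.005545, ∂h/∂y = +0.004636 (det = -3300).
Flow direction (−∇h) has components (+0.005545 E, -0.004636 N).
Azimuth = atan2(E, N) = atan2(+0.005545, -0.004636) = 129.9° ≈ 130°.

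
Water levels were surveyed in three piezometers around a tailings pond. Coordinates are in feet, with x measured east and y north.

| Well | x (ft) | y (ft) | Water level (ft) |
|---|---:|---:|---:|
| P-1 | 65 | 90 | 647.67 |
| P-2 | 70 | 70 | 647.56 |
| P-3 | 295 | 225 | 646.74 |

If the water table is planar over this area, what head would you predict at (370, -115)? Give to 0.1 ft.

Differences from P-1: to P-2 (Δx, Δy, Δh) = (5, -20, -0.11); to P-3 = (230, 135, -0.93).
Solve a·Δx + b·Δy = Δh: det = 5·135 − 230·(-20) = 5275.
∂h/∂x = [(-0.11)·135 − (-0.93)·(-20)] / 5275 = -0.006341
∂h/∂y = [5·(-0.93) − 230·(-0.11)] / 5275 = +0.003915
h(370, -115) = 647.67 + (-0.006341)·(305) + (+0.003915)·(-205) = 647.67 -1.934 -0.803 = 644.933 ft.

644.9 ft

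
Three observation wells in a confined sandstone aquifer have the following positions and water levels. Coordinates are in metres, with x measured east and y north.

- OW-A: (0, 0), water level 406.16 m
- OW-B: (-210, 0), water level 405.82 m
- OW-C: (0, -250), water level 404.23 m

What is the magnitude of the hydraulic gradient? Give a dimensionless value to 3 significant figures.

0.00789

∂h/∂x = (405.82 − 406.16) / (-210 − 0) = +0.001619
∂h/∂y = (404.23 − 406.16) / (-250 − 0) = +0.007720
|∇h| = √(0.001619² + 0.007720²) = 0.007888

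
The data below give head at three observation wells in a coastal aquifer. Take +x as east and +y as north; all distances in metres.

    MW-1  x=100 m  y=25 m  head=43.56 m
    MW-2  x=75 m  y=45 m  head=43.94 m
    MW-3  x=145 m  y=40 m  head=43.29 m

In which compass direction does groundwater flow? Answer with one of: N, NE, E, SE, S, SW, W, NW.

SE

Differences from MW-1: to MW-2 (Δx, Δy, Δh) = (-25, 20, +0.38); to MW-3 = (45, 15, -0.27).
Solve a·Δx + b·Δy = Δh: det = (-25)·15 − 45·20 = -1275.
∂h/∂x = [(+0.38)·15 − (-0.27)·20] / -1275 = -0.008706
∂h/∂y = [(-25)·(-0.27) − 45·(+0.38)] / -1275 = +0.008118
Flow = −∇h = (+0.008706 east, -0.008118 north), which points southeast.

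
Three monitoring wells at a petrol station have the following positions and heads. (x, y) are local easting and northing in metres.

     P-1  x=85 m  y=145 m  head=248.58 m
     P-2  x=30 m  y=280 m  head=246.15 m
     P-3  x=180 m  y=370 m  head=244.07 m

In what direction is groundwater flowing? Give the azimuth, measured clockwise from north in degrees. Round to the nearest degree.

007°

Taking P-1 as reference: P-2−P-1 = (-55, 135, -2.43); P-3−P-1 = (95, 225, -4.51).
Determinant of the coordinate differences = (-55)·225 − 95·135 = -25200.
∂h/∂x = [(-2.43)·225 − (-4.51)·135] / -25200 = -0.002464
∂h/∂y = [(-55)·(-4.51) − 95·(-2.43)] / -25200 = -0.01900
Flow direction (−∇h) has components (+0.002464 E, +0.01900 N).
Azimuth = atan2(E, N) = atan2(+0.002464, +0.01900) = 7.4° ≈ 007°.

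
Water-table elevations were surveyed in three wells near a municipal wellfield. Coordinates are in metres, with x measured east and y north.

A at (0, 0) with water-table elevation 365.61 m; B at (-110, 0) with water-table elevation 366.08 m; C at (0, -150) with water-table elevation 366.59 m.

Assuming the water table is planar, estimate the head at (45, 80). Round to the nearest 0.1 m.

364.9 m

∂h/∂x = (366.08 − 365.61) / (-110 − 0) = -0.004273
∂h/∂y = (366.59 − 365.61) / (-150 − 0) = -0.006533
h(45, 80) = 365.61 + (-0.004273)·(45) + (-0.006533)·(80) = 365.61 -0.192 -0.523 = 364.895 m.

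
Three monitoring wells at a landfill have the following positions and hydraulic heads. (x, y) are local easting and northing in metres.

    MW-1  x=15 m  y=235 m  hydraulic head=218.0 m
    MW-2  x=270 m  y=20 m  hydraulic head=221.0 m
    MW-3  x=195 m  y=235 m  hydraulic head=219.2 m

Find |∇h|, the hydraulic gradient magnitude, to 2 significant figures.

0.0090

Differences from MW-1: to MW-2 (Δx, Δy, Δh) = (255, -215, +3.0); to MW-3 = (180, 0, +1.2).
Determinant of the coordinate differences = 255·0 − 180·(-215) = 38700.
∂h/∂x = [(+3.0)·0 − (+1.2)·(-215)] / 38700 = +0.006667
∂h/∂y = [255·(+1.2) − 180·(+3.0)] / 38700 = -0.006047
|∇h| = √(0.006667² + -0.006047²) = 0.009001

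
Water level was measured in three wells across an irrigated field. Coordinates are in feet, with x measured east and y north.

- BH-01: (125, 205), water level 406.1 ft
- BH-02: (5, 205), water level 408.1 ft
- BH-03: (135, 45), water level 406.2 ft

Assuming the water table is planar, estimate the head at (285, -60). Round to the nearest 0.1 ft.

Differences from BH-01: to BH-02 (Δx, Δy, Δh) = (-120, 0, +2.0); to BH-03 = (10, -160, +0.1).
Determinant of the coordinate differences = (-120)·(-160) − 10·0 = 19200.
∂h/∂x = [(+2.0)·(-160) − (+0.1)·0] / 19200 = -0.01667
∂h/∂y = [(-120)·(+0.1) − 10·(+2.0)] / 19200 = -0.001667
h(285, -60) = 406.1 + (-0.01667)·(160) + (-0.001667)·(-265) = 406.1 -2.667 +0.442 = 403.875 ft.

403.9 ft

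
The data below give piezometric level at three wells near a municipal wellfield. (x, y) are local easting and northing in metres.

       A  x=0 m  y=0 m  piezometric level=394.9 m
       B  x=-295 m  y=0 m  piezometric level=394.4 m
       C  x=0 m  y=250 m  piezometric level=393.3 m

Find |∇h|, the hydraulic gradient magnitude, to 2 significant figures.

∂h/∂x = (394.4 − 394.9) / (-295 − 0) = +0.001695
∂h/∂y = (393.3 − 394.9) / (250 − 0) = -0.006400
|∇h| = √(0.001695² + -0.006400²) = 0.006621

0.0066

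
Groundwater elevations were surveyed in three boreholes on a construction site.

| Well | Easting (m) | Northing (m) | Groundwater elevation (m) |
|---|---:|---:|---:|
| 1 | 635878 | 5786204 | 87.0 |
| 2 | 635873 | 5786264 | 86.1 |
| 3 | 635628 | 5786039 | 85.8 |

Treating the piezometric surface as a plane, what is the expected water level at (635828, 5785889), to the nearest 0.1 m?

90.7 m

Three-point gradient (reference 1): Δ to 2 = (-5, 60, -0.9), Δ to 3 = (-250, -165, -1.2).
∂h/∂x = +0.01393, ∂h/∂y = -0.01384 (det = 15825).
h(635828, 5785889) = 87.0 + (+0.01393)·(-50) + (-0.01384)·(-315) = 87.0 -0.697 +4.359 = 90.663 m.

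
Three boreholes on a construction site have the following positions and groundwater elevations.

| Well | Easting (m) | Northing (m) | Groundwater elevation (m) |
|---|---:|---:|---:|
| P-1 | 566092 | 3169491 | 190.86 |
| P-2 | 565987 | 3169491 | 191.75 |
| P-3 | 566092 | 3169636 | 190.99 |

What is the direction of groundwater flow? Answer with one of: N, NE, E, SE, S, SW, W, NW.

∂h/∂x = (191.75 − 190.86) / (565987 − 566092) = -0.008476
∂h/∂y = (190.99 − 190.86) / (3169636 − 3169491) = +0.0008966
Flow = −∇h = (+0.008476 east, -0.0008966 north), which points east.

E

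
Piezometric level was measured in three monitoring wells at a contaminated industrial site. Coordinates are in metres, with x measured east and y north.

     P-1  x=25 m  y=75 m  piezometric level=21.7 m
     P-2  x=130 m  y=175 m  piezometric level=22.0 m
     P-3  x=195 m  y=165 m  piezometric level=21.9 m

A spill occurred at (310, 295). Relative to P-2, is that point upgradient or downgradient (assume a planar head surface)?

Taking P-1 as reference: P-2−P-1 = (105, 100, +0.3); P-3−P-1 = (170, 90, +0.2).
Solve a·Δx + b·Δy = Δh: det = 105·90 − 170·100 = -7550.
∂h/∂x = [(+0.3)·90 − (+0.2)·100] / -7550 = -0.0009272
∂h/∂y = [105·(+0.2) − 170·(+0.3)] / -7550 = +0.003974
Head at (310, 295) = 21.7 + (-0.0009272)·(285) + (+0.003974)·(220) = 22.31 m.
That is higher than the 22.0 m at P-2, so the point is upgradient.

upgradient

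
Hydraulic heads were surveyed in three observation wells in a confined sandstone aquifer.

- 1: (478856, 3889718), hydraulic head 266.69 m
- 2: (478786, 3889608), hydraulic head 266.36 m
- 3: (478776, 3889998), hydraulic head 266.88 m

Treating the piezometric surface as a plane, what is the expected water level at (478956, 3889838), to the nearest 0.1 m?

267.1 m

With h = a·x + b·y + c and 1 as origin, the differences give:
  (-70)·a + (-110)·b = -0.33
  (-80)·a + 280·b = +0.19
Eliminate b (×280 and ×(-110), subtract): -28400·a = -71.500 → a = ∂h/∂x = +0.002518
Back-substitute: b = ∂h/∂y = +0.001398.
h(478956, 3889838) = 266.69 + (+0.002518)·(100) + (+0.001398)·(120) = 266.69 +0.252 +0.168 = 267.110 m.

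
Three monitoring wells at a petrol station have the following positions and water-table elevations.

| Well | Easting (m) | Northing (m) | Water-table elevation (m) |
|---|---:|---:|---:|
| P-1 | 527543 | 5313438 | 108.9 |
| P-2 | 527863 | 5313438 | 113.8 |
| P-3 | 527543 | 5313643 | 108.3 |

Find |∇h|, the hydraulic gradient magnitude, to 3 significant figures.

∂h/∂x = (113.8 − 108.9) / (527863 − 527543) = +0.01531
∂h/∂y = (108.3 − 108.9) / (5313643 − 5313438) = -0.002927
|∇h| = √(0.01531² + -0.002927²) = 0.01559

0.0156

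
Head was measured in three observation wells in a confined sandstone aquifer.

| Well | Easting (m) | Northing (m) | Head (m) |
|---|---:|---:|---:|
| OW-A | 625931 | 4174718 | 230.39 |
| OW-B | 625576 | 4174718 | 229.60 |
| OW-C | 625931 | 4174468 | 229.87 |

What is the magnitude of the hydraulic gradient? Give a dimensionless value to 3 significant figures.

∂h/∂x = (229.60 − 230.39) / (625576 − 625931) = +0.002225
∂h/∂y = (229.87 − 230.39) / (4174468 − 4174718) = +0.002080
|∇h| = √(0.002225² + 0.002080²) = 0.003046

0.00305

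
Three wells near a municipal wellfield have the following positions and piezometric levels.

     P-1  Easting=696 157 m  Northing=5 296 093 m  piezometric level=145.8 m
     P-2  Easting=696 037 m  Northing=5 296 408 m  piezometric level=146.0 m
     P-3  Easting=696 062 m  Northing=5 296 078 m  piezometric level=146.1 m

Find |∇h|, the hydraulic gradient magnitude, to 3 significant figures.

0.00312

Taking P-1 as reference: P-2−P-1 = (-120, 315, +0.2); P-3−P-1 = (-95, -15, +0.3).
Solve a·Δx + b·Δy = Δh: det = (-120)·(-15) − (-95)·315 = 31725.
∂h/∂x = [(+0.2)·(-15) − (+0.3)·315] / 31725 = -0.003073
∂h/∂y = [(-120)·(+0.3) − (-95)·(+0.2)] / 31725 = -0.0005359
|∇h| = √(-0.003073² + -0.0005359²) = 0.003119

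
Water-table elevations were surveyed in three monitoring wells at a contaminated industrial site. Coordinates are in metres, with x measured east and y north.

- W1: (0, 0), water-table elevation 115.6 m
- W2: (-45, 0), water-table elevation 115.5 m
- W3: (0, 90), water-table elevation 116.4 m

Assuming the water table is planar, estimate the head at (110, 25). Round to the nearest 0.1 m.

∂h/∂x = (115.5 − 115.6) / (-45 − 0) = +0.002222
∂h/∂y = (116.4 − 115.6) / (90 − 0) = +0.008889
h(110, 25) = 115.6 + (+0.002222)·(110) + (+0.008889)·(25) = 115.6 +0.244 +0.222 = 116.067 m.

116.1 m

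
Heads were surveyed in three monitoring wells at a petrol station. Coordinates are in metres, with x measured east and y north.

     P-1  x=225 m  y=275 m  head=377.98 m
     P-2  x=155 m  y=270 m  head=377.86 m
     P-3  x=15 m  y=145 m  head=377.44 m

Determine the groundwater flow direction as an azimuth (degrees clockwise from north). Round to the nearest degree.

226°

Three-point gradient (reference P-1): Δ to P-2 = (-70, -5, -0.12), Δ to P-3 = (-210, -130, -0.54).
∂h/∂x = +0.001602, ∂h/∂y = +0.001565 (det = 8050).
Flow direction (−∇h) has components (-0.001602 E, -0.001565 N).
Azimuth = atan2(E, N) = atan2(-0.001602, -0.001565) = 225.7° ≈ 226°.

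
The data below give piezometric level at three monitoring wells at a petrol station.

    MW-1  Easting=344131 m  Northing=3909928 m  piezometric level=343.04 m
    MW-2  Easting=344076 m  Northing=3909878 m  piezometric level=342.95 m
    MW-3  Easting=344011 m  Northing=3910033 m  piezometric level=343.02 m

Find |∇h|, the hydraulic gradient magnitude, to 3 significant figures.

0.00121

Three-point gradient (reference MW-1): Δ to MW-2 = (-55, -50, -0.09), Δ to MW-3 = (-120, 105, -0.02).
∂h/∂x = +0.0008875, ∂h/∂y = +0.0008238 (det = -11775).
|∇h| = √(0.0008875² + 0.0008238²) = 0.001211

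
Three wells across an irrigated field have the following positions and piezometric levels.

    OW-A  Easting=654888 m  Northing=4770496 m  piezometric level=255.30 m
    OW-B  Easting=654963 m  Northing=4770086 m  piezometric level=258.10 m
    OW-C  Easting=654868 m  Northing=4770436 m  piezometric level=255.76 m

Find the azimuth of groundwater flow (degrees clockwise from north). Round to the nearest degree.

Differences from OW-A: to OW-B (Δx, Δy, Δh) = (75, -410, +2.80); to OW-C = (-20, -60, +0.46).
Solve a·Δx + b·Δy = Δh: det = 75·(-60) − (-20)·(-410) = -12700.
∂h/∂x = [(+2.80)·(-60) − (+0.46)·(-410)] / -12700 = -0.001622
∂h/∂y = [75·(+0.46) − (-20)·(+2.80)] / -12700 = -0.007126
Flow direction (−∇h) has components (+0.001622 E, +0.007126 N).
Azimuth = atan2(E, N) = atan2(+0.001622, +0.007126) = 12.8° ≈ 013°.

013°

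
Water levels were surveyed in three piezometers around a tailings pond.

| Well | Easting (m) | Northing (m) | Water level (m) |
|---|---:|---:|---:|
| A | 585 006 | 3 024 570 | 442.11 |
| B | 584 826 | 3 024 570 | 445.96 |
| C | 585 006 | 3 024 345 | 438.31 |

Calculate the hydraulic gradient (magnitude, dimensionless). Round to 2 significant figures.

0.027

∂h/∂x = (445.96 − 442.11) / (584826 − 585006) = -0.02139
∂h/∂y = (438.31 − 442.11) / (3024345 − 3024570) = +0.01689
|∇h| = √(-0.02139² + 0.01689²) = 0.02725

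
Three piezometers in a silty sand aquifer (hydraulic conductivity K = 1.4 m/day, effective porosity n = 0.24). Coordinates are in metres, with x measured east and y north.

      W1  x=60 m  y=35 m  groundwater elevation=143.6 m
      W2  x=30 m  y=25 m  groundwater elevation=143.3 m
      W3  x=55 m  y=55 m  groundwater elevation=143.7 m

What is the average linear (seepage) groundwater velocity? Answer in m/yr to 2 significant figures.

Taking W1 as reference: W2−W1 = (-30, -10, -0.3); W3−W1 = (-5, 20, +0.1).
Determinant of the coordinate differences = (-30)·20 − (-5)·(-10) = -650.
∂h/∂x = [(-0.3)·20 − (+0.1)·(-10)] / -650 = +0.007692
∂h/∂y = [(-30)·(+0.1) − (-5)·(-0.3)] / -650 = +0.006923
|∇h| = √(0.007692² + 0.006923²) = 0.01035
Seepage velocity v = K·i/n = 1.4 × 0.01035 / 0.24 = 0.06037 m/day = 22.05 m/yr.

22 m/yr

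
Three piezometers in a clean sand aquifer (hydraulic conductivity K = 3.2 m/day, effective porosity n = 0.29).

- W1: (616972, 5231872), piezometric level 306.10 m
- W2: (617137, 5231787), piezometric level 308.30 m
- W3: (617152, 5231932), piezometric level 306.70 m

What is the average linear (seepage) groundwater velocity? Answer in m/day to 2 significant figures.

0.15 m/day

With h = a·x + b·y + c and W1 as origin, the differences give:
  165·a + (-85)·b = +2.20
  180·a + 60·b = +0.60
Eliminate b (×60 and ×(-85), subtract): 25200·a = 183.000 → a = ∂h/∂x = +0.007262
Back-substitute: b = ∂h/∂y = -0.01179.
|∇h| = √(0.007262² + -0.01179²) = 0.01385
Seepage velocity v = K·i/n = 3.2 × 0.01385 / 0.29 = 0.1528 m/day.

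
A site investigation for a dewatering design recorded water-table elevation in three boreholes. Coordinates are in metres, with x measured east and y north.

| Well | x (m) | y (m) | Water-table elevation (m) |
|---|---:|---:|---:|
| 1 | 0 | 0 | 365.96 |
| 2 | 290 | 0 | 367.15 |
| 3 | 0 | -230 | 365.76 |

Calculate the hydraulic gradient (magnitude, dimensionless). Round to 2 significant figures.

0.0042

∂h/∂x = (367.15 − 365.96) / (290 − 0) = +0.004103
∂h/∂y = (365.76 − 365.96) / (-230 − 0) = +0.0008696
|∇h| = √(0.004103² + 0.0008696²) = 0.004194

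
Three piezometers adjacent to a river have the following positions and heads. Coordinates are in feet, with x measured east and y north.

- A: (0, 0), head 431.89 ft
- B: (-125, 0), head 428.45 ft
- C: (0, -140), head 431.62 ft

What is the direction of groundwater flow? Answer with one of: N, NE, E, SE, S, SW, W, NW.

W

∂h/∂x = (428.45 − 431.89) / (-125 − 0) = +0.02752
∂h/∂y = (431.62 − 431.89) / (-140 − 0) = +0.001929
Flow = −∇h = (-0.02752 east, -0.001929 north), which points west.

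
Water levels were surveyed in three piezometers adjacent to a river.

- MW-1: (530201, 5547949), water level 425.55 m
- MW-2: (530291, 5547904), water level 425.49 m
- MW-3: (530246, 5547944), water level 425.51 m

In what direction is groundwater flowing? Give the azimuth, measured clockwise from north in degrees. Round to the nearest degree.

059°

With h = a·x + b·y + c and MW-1 as origin, the differences give:
  90·a + (-45)·b = -0.06
  45·a + (-5)·b = -0.04
Eliminate b (×(-5) and ×(-45), subtract): 1575·a = -1.500 → a = ∂h/∂x = -0.0009524
Back-substitute: b = ∂h/∂y = -0.0005714.
Flow direction (−∇h) has components (+0.0009524 E, +0.0005714 N).
Azimuth = atan2(E, N) = atan2(+0.0009524, +0.0005714) = 59.0° ≈ 059°.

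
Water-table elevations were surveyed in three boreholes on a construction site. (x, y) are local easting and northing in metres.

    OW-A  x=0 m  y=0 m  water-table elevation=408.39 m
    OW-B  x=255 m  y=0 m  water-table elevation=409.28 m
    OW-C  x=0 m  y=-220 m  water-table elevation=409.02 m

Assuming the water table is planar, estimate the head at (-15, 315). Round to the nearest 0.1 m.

∂h/∂x = (409.28 − 408.39) / (255 − 0) = +0.003490
∂h/∂y = (409.02 − 408.39) / (-220 − 0) = -0.002864
h(-15, 315) = 408.39 + (+0.003490)·(-15) + (-0.002864)·(315) = 408.39 -0.052 -0.902 = 407.436 m.

407.4 m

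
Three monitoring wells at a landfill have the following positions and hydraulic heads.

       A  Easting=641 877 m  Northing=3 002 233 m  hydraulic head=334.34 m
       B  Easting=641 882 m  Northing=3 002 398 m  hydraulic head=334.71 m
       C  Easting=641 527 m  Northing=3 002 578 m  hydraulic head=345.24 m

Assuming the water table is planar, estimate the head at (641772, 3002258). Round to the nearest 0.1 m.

337.4 m

With h = a·x + b·y + c and A as origin, the differences give:
  5·a + 165·b = +0.37
  (-350)·a + 345·b = +10.90
Eliminate b (×345 and ×165, subtract): 59475·a = -1670.850 → a = ∂h/∂x = -0.02809
Back-substitute: b = ∂h/∂y = +0.003094.
h(641772, 3002258) = 334.34 + (-0.02809)·(-105) + (+0.003094)·(25) = 334.34 +2.950 +0.077 = 337.367 m.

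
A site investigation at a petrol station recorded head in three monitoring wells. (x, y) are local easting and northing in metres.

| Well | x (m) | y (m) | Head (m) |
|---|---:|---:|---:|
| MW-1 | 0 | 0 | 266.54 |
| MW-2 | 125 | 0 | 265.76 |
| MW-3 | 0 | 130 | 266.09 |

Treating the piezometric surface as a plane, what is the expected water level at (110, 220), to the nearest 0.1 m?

265.1 m

∂h/∂x = (265.76 − 266.54) / (125 − 0) = -0.006240
∂h/∂y = (266.09 − 266.54) / (130 − 0) = -0.003462
h(110, 220) = 266.54 + (-0.006240)·(110) + (-0.003462)·(220) = 266.54 -0.686 -0.762 = 265.092 m.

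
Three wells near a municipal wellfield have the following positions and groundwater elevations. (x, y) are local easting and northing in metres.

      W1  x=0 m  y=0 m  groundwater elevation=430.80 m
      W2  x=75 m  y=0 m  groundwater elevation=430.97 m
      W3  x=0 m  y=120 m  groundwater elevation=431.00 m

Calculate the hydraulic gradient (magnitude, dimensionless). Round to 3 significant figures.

0.00281

∂h/∂x = (430.97 − 430.80) / (75 − 0) = +0.002267
∂h/∂y = (431.00 − 430.80) / (120 − 0) = +0.001667
|∇h| = √(0.002267² + 0.001667²) = 0.002814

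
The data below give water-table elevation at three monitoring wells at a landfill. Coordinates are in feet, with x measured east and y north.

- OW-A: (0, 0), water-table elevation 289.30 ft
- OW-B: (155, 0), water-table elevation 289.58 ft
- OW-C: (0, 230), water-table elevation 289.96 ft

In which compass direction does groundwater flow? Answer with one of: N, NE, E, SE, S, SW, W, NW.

∂h/∂x = (289.58 − 289.30) / (155 − 0) = +0.001806
∂h/∂y = (289.96 − 289.30) / (230 − 0) = +0.002870
Flow = −∇h = (-0.001806 east, -0.002870 north), which points southwest.

SW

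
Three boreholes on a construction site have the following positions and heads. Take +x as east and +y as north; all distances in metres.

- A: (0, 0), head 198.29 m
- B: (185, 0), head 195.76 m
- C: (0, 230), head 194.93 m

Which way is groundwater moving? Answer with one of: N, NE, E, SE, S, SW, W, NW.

∂h/∂x = (195.76 − 198.29) / (185 − 0) = -0.01368
∂h/∂y = (194.93 − 198.29) / (230 − 0) = -0.01461
Flow = −∇h = (+0.01368 east, +0.01461 north), which points northeast.

NE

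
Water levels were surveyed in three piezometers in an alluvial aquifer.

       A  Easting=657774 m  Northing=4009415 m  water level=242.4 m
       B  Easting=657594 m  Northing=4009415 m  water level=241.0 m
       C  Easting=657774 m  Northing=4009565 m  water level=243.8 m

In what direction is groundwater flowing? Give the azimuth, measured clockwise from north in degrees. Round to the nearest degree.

∂h/∂x = (241.0 − 242.4) / (657594 − 657774) = +0.007778
∂h/∂y = (243.8 − 242.4) / (4009565 − 4009415) = +0.009333
Flow direction (−∇h) has components (-0.007778 E, -0.009333 N).
Azimuth = atan2(E, N) = atan2(-0.007778, -0.009333) = 219.8° ≈ 220°.

220°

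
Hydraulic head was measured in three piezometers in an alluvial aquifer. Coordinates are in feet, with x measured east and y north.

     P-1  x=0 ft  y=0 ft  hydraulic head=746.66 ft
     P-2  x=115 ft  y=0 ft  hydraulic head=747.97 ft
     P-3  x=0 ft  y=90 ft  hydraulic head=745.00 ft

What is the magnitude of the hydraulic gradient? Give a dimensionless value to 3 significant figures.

0.0217

∂h/∂x = (747.97 − 746.66) / (115 − 0) = +0.01139
∂h/∂y = (745.00 − 746.66) / (90 − 0) = -0.01844
|∇h| = √(0.01139² + -0.01844²) = 0.02167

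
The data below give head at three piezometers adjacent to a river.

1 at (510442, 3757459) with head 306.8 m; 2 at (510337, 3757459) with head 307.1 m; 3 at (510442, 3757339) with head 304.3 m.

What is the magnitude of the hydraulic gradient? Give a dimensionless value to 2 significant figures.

0.021

∂h/∂x = (307.1 − 306.8) / (510337 − 510442) = -0.002857
∂h/∂y = (304.3 − 306.8) / (3757339 − 3757459) = +0.02083
|∇h| = √(-0.002857² + 0.02083²) = 0.02103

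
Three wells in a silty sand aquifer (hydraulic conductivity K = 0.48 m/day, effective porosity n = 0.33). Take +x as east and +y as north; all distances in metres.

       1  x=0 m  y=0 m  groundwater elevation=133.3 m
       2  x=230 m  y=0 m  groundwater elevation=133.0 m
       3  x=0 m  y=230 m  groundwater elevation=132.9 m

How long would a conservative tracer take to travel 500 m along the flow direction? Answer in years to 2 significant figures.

∂h/∂x = (133.0 − 133.3) / (230 − 0) = -0.001304
∂h/∂y = (132.9 − 133.3) / (230 − 0) = -0.001739
|∇h| = √(-0.001304² + -0.001739²) = 0.002174
Seepage velocity v = K·i/n = 0.48 × 0.002174 / 0.33 = 0.003162 m/day.
t = 500 / 0.003162 = 1.581e+05 days = 433 years.

430 years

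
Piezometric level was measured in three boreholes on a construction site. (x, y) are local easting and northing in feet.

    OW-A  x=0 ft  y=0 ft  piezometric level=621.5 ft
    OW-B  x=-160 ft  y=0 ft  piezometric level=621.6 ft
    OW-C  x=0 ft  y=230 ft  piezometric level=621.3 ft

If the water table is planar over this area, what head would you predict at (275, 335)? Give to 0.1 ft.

∂h/∂x = (621.6 − 621.5) / (-160 − 0) = -0.0006250
∂h/∂y = (621.3 − 621.5) / (230 − 0) = -0.0008696
h(275, 335) = 621.5 + (-0.0006250)·(275) + (-0.0008696)·(335) = 621.5 -0.172 -0.291 = 621.037 ft.

621.0 ft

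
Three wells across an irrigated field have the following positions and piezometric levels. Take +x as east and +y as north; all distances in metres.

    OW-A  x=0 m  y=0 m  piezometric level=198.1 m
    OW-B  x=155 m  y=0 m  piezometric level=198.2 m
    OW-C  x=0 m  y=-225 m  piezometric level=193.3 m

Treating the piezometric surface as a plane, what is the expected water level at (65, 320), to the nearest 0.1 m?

∂h/∂x = (198.2 − 198.1) / (155 − 0) = +0.0006452
∂h/∂y = (193.3 − 198.1) / (-225 − 0) = +0.02133
h(65, 320) = 198.1 + (+0.0006452)·(65) + (+0.02133)·(320) = 198.1 +0.042 +6.827 = 204.969 m.

205.0 m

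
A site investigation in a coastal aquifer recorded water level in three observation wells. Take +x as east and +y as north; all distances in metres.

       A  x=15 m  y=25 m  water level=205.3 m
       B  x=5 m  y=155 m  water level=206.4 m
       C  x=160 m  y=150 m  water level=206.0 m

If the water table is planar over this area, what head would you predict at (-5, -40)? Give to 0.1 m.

204.8 m

Differences from A: to B (Δx, Δy, Δh) = (-10, 130, +1.1); to C = (145, 125, +0.7).
Solve a·Δx + b·Δy = Δh: det = (-10)·125 − 145·130 = -20100.
∂h/∂x = [(+1.1)·125 − (+0.7)·130] / -20100 = -0.002313
∂h/∂y = [(-10)·(+0.7) − 145·(+1.1)] / -20100 = +0.008284
h(-5, -40) = 205.3 + (-0.002313)·(-20) + (+0.008284)·(-65) = 205.3 +0.046 -0.538 = 204.808 m.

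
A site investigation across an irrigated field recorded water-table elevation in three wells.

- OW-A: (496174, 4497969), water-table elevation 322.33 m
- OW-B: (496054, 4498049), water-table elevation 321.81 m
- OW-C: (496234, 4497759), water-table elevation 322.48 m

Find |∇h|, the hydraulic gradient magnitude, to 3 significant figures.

With h = a·x + b·y + c and OW-A as origin, the differences give:
  (-120)·a + 80·b = -0.52
  60·a + (-210)·b = +0.15
Eliminate b (×(-210) and ×80, subtract): 20400·a = 97.200 → a = ∂h/∂x = +0.004765
Back-substitute: b = ∂h/∂y = +0.0006471.
|∇h| = √(0.004765² + 0.0006471²) = 0.004809

0.00481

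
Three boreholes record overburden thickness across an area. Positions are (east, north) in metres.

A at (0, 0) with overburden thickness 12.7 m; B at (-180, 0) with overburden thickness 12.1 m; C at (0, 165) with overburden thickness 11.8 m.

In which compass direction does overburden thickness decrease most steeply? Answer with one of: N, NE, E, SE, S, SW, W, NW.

NW

∂d/∂x = (12.1 − 12.7) / (-180 − 0) = +0.003333
∂d/∂y = (11.8 − 12.7) / (165 − 0) = -0.005455
Steepest decrease is along −∇f = (-0.003333 E, +0.005455 N) → northwest.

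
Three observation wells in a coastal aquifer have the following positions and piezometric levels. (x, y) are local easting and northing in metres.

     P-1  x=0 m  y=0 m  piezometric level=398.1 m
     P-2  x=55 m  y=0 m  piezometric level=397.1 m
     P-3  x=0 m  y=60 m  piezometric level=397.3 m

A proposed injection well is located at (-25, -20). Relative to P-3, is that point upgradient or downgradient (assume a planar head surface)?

∂h/∂x = (397.1 − 398.1) / (55 − 0) = -0.01818
∂h/∂y = (397.3 − 398.1) / (60 − 0) = -0.01333
Head at (-25, -20) = 398.1 + (-0.01818)·(-25) + (-0.01333)·(-20) = 398.82 m.
That is higher than the 397.3 m at P-3, so the point is upgradient.

upgradient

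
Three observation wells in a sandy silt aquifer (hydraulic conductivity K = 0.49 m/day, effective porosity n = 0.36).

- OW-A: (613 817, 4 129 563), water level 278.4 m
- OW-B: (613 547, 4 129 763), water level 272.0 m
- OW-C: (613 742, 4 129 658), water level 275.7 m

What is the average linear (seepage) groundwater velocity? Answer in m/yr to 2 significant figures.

12 m/yr

With h = a·x + b·y + c and OW-A as origin, the differences give:
  (-270)·a + 200·b = -6.4
  (-75)·a + 95·b = -2.7
Eliminate b (×95 and ×200, subtract): -10650·a = -68.00 → a = ∂h/∂x = +0.006385
Back-substitute: b = ∂h/∂y = -0.02338.
|∇h| = √(0.006385² + -0.02338²) = 0.02424
Seepage velocity v = K·i/n = 0.49 × 0.02424 / 0.36 = 0.03299 m/day = 12.05 m/yr.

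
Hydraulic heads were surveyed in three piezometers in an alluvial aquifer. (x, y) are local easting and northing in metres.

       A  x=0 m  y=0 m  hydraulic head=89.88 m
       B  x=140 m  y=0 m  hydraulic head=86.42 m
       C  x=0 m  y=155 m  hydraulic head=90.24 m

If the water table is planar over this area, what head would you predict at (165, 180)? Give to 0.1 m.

86.2 m

∂h/∂x = (86.42 − 89.88) / (140 − 0) = -0.02471
∂h/∂y = (90.24 − 89.88) / (155 − 0) = +0.002323
h(165, 180) = 89.88 + (-0.02471)·(165) + (+0.002323)·(180) = 89.88 -4.078 +0.418 = 86.220 m.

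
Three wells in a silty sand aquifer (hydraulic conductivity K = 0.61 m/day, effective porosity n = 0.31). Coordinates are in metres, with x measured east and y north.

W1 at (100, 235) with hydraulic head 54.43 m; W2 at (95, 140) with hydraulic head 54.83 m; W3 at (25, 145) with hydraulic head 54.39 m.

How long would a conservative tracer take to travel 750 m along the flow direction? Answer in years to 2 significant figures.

140 years

Taking W1 as reference: W2−W1 = (-5, -95, +0.40); W3−W1 = (-75, -90, -0.04).
Determinant of the coordinate differences = (-5)·(-90) − (-75)·(-95) = -6675.
∂h/∂x = [(+0.40)·(-90) − (-0.04)·(-95)] / -6675 = +0.005963
∂h/∂y = [(-5)·(-0.04) − (-75)·(+0.40)] / -6675 = -0.004524
|∇h| = √(0.005963² + -0.004524²) = 0.007485
Seepage velocity v = K·i/n = 0.61 × 0.007485 / 0.31 = 0.01473 m/day.
t = 750 / 0.01473 = 5.092e+04 days = 139 years.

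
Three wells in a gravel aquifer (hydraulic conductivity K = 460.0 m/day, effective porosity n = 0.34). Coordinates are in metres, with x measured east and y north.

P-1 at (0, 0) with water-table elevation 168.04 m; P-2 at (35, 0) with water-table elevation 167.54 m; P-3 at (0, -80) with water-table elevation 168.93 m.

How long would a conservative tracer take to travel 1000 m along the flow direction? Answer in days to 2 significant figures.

∂h/∂x = (167.54 − 168.04) / (35 − 0) = -0.01429
∂h/∂y = (168.93 − 168.04) / (-80 − 0) = -0.01113
|∇h| = √(-0.01429² + -0.01113²) = 0.01811
Seepage velocity v = K·i/n = 460.0 × 0.01811 / 0.34 = 24.5 m/day.
t = 1000 / 24.5 = 40.82 days.

41 days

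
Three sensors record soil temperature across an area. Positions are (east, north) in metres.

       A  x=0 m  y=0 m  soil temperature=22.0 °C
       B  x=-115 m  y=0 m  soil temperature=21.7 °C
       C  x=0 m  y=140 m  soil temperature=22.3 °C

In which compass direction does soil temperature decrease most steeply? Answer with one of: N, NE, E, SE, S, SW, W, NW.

∂T/∂x = (21.7 − 22.0) / (-115 − 0) = +0.002609
∂T/∂y = (22.3 − 22.0) / (140 − 0) = +0.002143
Steepest decrease is along −∇f = (-0.002609 E, -0.002143 N) → southwest.

SW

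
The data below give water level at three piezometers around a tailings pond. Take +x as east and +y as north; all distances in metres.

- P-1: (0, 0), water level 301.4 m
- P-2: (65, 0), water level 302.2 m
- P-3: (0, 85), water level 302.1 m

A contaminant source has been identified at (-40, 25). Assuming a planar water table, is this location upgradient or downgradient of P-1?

∂h/∂x = (302.2 − 301.4) / (65 − 0) = +0.01231
∂h/∂y = (302.1 − 301.4) / (85 − 0) = +0.008235
Head at (-40, 25) = 301.4 + (+0.01231)·(-40) + (+0.008235)·(25) = 301.11 m.
That is lower than the 301.4 m at P-1, so the point is downgradient.

downgradient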